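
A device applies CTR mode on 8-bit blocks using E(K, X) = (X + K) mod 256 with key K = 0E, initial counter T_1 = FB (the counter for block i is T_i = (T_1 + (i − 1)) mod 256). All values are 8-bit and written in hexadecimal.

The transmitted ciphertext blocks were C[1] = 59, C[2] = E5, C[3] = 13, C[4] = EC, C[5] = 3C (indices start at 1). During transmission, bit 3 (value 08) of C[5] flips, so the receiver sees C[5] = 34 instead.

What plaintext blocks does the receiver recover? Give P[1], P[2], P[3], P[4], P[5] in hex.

CTR decryption: S_i = E(K, T_i) where T_i is the counter for block i; P_i = C_i ⊕ S_i.
Only C[5] changed, to 34. In CTR, a change in C_i flips the same bit in P_i only; the keystream is unaffected. Decrypting the received ciphertext:
P[1]: T = FB, S = E(K, T) = 09; 59 ⊕ 09 = 50.
P[2]: T = FC, S = E(K, T) = 0A; E5 ⊕ 0A = EF.
P[3]: T = FD, S = E(K, T) = 0B; 13 ⊕ 0B = 18.
P[4]: T = FE, S = E(K, T) = 0C; EC ⊕ 0C = E0.
P[5]: T = FF, S = E(K, T) = 0D; 34 ⊕ 0D = 39.
Blocks that differ from the original plaintext: P[5].

P[1] = 50, P[2] = EF, P[3] = 18, P[4] = E0, P[5] = 39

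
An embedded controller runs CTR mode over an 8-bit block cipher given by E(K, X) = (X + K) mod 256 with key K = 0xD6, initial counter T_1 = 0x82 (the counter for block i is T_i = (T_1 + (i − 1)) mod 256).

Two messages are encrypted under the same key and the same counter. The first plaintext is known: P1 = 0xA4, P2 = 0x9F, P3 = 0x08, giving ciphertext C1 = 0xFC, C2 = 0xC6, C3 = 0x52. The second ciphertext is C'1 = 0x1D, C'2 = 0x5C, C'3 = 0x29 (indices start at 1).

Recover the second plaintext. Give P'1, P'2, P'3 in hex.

P'1 = 0x45, P'2 = 0x05, P'3 = 0x73

In CTR with a reused counter, both messages share the same keystream S_i, so C_i ⊕ C'_i = P_i ⊕ P'_i and thus P'_i = P_i ⊕ C_i ⊕ C'_i.
P'1: 0xA4 ⊕ 0xFC ⊕ 0x1D = 0x45.
P'2: 0x9F ⊕ 0xC6 ⊕ 0x5C = 0x05.
P'3: 0x08 ⊕ 0x52 ⊕ 0x29 = 0x73.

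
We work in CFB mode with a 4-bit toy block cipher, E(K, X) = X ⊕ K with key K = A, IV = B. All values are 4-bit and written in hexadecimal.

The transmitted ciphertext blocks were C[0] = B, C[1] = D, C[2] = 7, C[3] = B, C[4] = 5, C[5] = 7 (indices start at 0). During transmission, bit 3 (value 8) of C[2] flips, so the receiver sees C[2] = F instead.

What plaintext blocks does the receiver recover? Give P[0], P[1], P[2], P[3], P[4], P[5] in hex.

CFB decryption: P_i = C_i ⊕ E(K, C_{i−1}), with C_{−1} = IV.
Only C[2] changed, to F. In CFB, a change in C_i flips the same bit in P_i and garbles P_{i+1}. Decrypting the received ciphertext:
P[0]: E(K, B) = 1; B ⊕ 1 = A.
P[1]: E(K, B) = 1; D ⊕ 1 = C.
P[2]: E(K, D) = 7; F ⊕ 7 = 8.
P[3]: E(K, F) = 5; B ⊕ 5 = E.
P[4]: E(K, B) = 1; 5 ⊕ 1 = 4.
P[5]: E(K, 5) = F; 7 ⊕ F = 8.
Blocks that differ from the original plaintext: P[2], P[3].

P[0] = A, P[1] = C, P[2] = 8, P[3] = E, P[4] = 4, P[5] = 8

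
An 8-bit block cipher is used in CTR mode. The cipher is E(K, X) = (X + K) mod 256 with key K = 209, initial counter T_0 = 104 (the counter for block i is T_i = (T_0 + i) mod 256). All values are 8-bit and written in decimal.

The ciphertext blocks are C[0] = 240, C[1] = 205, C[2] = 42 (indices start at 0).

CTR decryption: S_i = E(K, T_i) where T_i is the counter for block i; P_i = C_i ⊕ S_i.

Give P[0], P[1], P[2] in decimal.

P[0] = 201, P[1] = 247, P[2] = 17

P[0]: T = 104, S = E(K, T) = 57; 240 ⊕ 57 = 201.
P[1]: T = 105, S = E(K, T) = 58; 205 ⊕ 58 = 247.
P[2]: T = 106, S = E(K, T) = 59; 42 ⊕ 59 = 17.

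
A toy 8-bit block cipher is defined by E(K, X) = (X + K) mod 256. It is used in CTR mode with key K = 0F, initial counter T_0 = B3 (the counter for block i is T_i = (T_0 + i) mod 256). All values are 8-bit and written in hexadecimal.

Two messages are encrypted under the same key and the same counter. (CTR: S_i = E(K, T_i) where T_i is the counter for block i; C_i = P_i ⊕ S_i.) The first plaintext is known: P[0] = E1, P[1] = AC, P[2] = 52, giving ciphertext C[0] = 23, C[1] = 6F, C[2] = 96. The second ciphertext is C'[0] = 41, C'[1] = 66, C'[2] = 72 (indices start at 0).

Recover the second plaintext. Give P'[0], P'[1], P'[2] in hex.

In CTR with a reused counter, both messages share the same keystream S_i, so C_i ⊕ C'_i = P_i ⊕ P'_i and thus P'_i = P_i ⊕ C_i ⊕ C'_i.
P'[0]: E1 ⊕ 23 ⊕ 41 = 83.
P'[1]: AC ⊕ 6F ⊕ 66 = A5.
P'[2]: 52 ⊕ 96 ⊕ 72 = B6.

P'[0] = 83, P'[1] = A5, P'[2] = B6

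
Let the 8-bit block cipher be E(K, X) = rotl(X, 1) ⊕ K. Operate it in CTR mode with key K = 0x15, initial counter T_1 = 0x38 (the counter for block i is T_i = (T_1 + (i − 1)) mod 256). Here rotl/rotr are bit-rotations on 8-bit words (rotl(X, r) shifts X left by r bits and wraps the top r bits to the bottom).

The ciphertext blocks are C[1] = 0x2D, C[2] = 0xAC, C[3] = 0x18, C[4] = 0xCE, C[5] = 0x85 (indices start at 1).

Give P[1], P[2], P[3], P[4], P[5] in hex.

P[1] = 0x48, P[2] = 0xCB, P[3] = 0x79, P[4] = 0xAD, P[5] = 0xE8

CTR decryption: S_i = E(K, T_i) where T_i is the counter for block i; P_i = C_i ⊕ S_i.
P[1]: T = 0x38, S = E(K, T) = 0x65; 0x2D ⊕ 0x65 = 0x48.
P[2]: T = 0x39, S = E(K, T) = 0x67; 0xAC ⊕ 0x67 = 0xCB.
P[3]: T = 0x3A, S = E(K, T) = 0x61; 0x18 ⊕ 0x61 = 0x79.
P[4]: T = 0x3B, S = E(K, T) = 0x63; 0xCE ⊕ 0x63 = 0xAD.
P[5]: T = 0x3C, S = E(K, T) = 0x6D; 0x85 ⊕ 0x6D = 0xE8.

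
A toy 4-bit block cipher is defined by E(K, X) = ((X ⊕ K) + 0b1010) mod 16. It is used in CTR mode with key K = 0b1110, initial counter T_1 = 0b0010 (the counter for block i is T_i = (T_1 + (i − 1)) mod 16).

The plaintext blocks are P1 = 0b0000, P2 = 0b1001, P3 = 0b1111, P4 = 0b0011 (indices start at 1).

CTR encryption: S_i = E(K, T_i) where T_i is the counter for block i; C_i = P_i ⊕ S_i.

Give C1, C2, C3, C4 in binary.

C1: T = 0b0010, S = E(K, T) = 0b0110; 0b0000 ⊕ 0b0110 = 0b0110.
C2: T = 0b0011, S = E(K, T) = 0b0111; 0b1001 ⊕ 0b0111 = 0b1110.
C3: T = 0b0100, S = E(K, T) = 0b0100; 0b1111 ⊕ 0b0100 = 0b1011.
C4: T = 0b0101, S = E(K, T) = 0b0101; 0b0011 ⊕ 0b0101 = 0b0110.

C1 = 0b0110, C2 = 0b1110, C3 = 0b1011, C4 = 0b0110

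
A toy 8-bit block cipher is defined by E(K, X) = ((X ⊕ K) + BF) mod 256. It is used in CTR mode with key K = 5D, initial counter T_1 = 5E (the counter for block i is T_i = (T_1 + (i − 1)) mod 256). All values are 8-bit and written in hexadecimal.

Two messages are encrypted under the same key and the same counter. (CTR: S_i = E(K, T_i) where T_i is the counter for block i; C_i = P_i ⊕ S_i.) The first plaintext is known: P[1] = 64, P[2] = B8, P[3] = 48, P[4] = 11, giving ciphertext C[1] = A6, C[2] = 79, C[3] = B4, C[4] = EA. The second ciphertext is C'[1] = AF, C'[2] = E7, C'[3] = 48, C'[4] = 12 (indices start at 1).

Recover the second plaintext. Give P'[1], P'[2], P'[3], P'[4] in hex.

In CTR with a reused counter, both messages share the same keystream S_i, so C_i ⊕ C'_i = P_i ⊕ P'_i and thus P'_i = P_i ⊕ C_i ⊕ C'_i.
P'[1]: 64 ⊕ A6 ⊕ AF = 6D.
P'[2]: B8 ⊕ 79 ⊕ E7 = 26.
P'[3]: 48 ⊕ B4 ⊕ 48 = B4.
P'[4]: 11 ⊕ EA ⊕ 12 = E9.

P'[1] = 6D, P'[2] = 26, P'[3] = B4, P'[4] = E9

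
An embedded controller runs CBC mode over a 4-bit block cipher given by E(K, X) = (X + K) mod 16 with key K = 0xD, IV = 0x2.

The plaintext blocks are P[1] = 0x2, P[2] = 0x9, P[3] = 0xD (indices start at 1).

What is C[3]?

CBC encryption: C_i = E(K, P_i ⊕ C_{i−1}), with C_{0} = IV.
C[1]: P[1] ⊕ 0x2 = 0x0; E(K, 0x0) = 0xD.
C[2]: P[2] ⊕ 0xD = 0x4; E(K, 0x4) = 0x1.
C[3]: P[3] ⊕ 0x1 = 0xC; E(K, 0xC) = 0x9.

C[3] = 0x9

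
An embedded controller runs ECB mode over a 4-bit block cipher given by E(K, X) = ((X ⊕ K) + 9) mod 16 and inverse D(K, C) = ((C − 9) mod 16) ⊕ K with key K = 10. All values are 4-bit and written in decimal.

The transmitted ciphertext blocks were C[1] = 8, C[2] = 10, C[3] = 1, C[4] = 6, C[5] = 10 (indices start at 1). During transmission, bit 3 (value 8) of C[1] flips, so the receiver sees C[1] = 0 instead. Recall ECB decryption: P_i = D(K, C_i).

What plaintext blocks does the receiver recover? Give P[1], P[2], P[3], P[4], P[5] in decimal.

Only C[1] changed, to 0. In ECB, a change in C_i affects only P_i. Decrypting the received ciphertext:
P[1]: D(K, 0) = 13.
P[2]: D(K, 10) = 11.
P[3]: D(K, 1) = 2.
P[4]: D(K, 6) = 7.
P[5]: D(K, 10) = 11.
Blocks that differ from the original plaintext: P[1].

P[1] = 13, P[2] = 11, P[3] = 2, P[4] = 7, P[5] = 11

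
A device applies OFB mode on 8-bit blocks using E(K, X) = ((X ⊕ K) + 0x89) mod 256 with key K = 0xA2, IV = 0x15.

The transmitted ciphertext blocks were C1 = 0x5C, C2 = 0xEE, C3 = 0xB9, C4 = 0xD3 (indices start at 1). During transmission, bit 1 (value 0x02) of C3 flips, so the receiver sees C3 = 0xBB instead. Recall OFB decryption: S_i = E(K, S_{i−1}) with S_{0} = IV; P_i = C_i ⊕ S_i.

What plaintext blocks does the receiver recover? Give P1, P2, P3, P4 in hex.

Only C3 changed, to 0xBB. In OFB, a change in C_i flips the same bit in P_i only; the keystream is unaffected. Decrypting the received ciphertext:
P1: S = E(K, 0x15) = 0x40; 0x5C ⊕ 0x40 = 0x1C.
P2: S = E(K, 0x40) = 0x6B; 0xEE ⊕ 0x6B = 0x85.
P3: S = E(K, 0x6B) = 0x52; 0xBB ⊕ 0x52 = 0xE9.
P4: S = E(K, 0x52) = 0x79; 0xD3 ⊕ 0x79 = 0xAA.
Blocks that differ from the original plaintext: P3.

P1 = 0x1C, P2 = 0x85, P3 = 0xE9, P4 = 0xAA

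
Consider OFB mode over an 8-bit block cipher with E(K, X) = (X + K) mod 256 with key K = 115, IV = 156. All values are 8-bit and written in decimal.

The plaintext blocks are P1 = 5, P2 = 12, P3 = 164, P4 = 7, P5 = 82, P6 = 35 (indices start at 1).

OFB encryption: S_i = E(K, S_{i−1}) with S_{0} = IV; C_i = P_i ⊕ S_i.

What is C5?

C5 = 137

C1: S = E(K, 156) = 15; 5 ⊕ 15 = 10.
C2: S = E(K, 15) = 130; 12 ⊕ 130 = 142.
C3: S = E(K, 130) = 245; 164 ⊕ 245 = 81.
C4: S = E(K, 245) = 104; 7 ⊕ 104 = 111.
C5: S = E(K, 104) = 219; 82 ⊕ 219 = 137.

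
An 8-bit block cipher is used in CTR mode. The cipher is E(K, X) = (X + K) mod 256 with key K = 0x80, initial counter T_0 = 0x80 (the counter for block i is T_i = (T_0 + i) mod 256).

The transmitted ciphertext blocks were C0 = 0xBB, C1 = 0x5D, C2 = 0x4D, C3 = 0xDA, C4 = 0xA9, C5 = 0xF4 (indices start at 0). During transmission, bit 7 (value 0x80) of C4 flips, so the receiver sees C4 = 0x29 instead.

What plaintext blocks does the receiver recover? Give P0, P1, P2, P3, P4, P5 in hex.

P0 = 0xBB, P1 = 0x5C, P2 = 0x4F, P3 = 0xD9, P4 = 0x2D, P5 = 0xF1

CTR decryption: S_i = E(K, T_i) where T_i is the counter for block i; P_i = C_i ⊕ S_i.
Only C4 changed, to 0x29. In CTR, a change in C_i flips the same bit in P_i only; the keystream is unaffected. Decrypting the received ciphertext:
P0: T = 0x80, S = E(K, T) = 0x00; 0xBB ⊕ 0x00 = 0xBB.
P1: T = 0x81, S = E(K, T) = 0x01; 0x5D ⊕ 0x01 = 0x5C.
P2: T = 0x82, S = E(K, T) = 0x02; 0x4D ⊕ 0x02 = 0x4F.
P3: T = 0x83, S = E(K, T) = 0x03; 0xDA ⊕ 0x03 = 0xD9.
P4: T = 0x84, S = E(K, T) = 0x04; 0x29 ⊕ 0x04 = 0x2D.
P5: T = 0x85, S = E(K, T) = 0x05; 0xF4 ⊕ 0x05 = 0xF1.
Blocks that differ from the original plaintext: P4.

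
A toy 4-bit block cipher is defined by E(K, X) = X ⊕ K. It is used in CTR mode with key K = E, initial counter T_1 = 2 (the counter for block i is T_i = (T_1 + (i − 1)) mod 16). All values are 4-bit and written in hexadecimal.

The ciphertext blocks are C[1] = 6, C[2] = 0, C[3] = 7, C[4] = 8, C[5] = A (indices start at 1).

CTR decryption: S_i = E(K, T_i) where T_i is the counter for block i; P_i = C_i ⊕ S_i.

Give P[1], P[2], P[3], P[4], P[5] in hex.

P[1]: T = 2, S = E(K, T) = C; 6 ⊕ C = A.
P[2]: T = 3, S = E(K, T) = D; 0 ⊕ D = D.
P[3]: T = 4, S = E(K, T) = A; 7 ⊕ A = D.
P[4]: T = 5, S = E(K, T) = B; 8 ⊕ B = 3.
P[5]: T = 6, S = E(K, T) = 8; A ⊕ 8 = 2.

P[1] = A, P[2] = D, P[3] = D, P[4] = 3, P[5] = 2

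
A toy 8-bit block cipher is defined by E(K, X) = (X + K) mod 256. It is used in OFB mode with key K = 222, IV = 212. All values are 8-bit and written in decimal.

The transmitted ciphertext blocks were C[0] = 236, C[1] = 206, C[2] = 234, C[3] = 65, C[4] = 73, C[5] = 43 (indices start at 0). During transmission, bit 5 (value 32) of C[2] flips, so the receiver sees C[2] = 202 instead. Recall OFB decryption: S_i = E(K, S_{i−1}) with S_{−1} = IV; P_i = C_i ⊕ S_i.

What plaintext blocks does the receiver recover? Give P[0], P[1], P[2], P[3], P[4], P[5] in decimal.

P[0] = 94, P[1] = 94, P[2] = 164, P[3] = 13, P[4] = 99, P[5] = 35

Only C[2] changed, to 202. In OFB, a change in C_i flips the same bit in P_i only; the keystream is unaffected. Decrypting the received ciphertext:
P[0]: S = E(K, 212) = 178; 236 ⊕ 178 = 94.
P[1]: S = E(K, 178) = 144; 206 ⊕ 144 = 94.
P[2]: S = E(K, 144) = 110; 202 ⊕ 110 = 164.
P[3]: S = E(K, 110) = 76; 65 ⊕ 76 = 13.
P[4]: S = E(K, 76) = 42; 73 ⊕ 42 = 99.
P[5]: S = E(K, 42) = 8; 43 ⊕ 8 = 35.
Blocks that differ from the original plaintext: P[2].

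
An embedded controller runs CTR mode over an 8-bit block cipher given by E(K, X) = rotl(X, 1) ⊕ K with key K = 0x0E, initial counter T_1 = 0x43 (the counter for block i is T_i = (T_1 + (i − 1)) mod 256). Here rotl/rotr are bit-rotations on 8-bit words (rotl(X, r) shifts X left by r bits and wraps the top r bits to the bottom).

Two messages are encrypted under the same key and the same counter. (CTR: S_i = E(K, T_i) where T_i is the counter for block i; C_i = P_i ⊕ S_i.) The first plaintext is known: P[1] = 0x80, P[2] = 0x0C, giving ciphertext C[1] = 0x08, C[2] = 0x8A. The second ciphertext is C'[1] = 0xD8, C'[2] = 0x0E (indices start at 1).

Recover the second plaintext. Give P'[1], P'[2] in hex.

In CTR with a reused counter, both messages share the same keystream S_i, so C_i ⊕ C'_i = P_i ⊕ P'_i and thus P'_i = P_i ⊕ C_i ⊕ C'_i.
P'[1]: 0x80 ⊕ 0x08 ⊕ 0xD8 = 0x50.
P'[2]: 0x0C ⊕ 0x8A ⊕ 0x0E = 0x88.

P'[1] = 0x50, P'[2] = 0x88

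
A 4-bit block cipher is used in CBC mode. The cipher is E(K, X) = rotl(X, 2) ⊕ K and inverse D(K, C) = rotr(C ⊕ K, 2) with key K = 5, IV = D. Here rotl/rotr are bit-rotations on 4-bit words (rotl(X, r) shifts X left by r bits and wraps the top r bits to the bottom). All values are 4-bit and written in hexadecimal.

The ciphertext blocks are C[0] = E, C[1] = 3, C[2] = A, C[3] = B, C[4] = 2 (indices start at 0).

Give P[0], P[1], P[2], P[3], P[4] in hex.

P[0] = 3, P[1] = 7, P[2] = C, P[3] = 1, P[4] = 6

CBC decryption: P_i = D(K, C_i) ⊕ C_{i−1}, with C_{−1} = IV.
P[0]: D(K, E) = E; E ⊕ D = 3.
P[1]: D(K, 3) = 9; 9 ⊕ E = 7.
P[2]: D(K, A) = F; F ⊕ 3 = C.
P[3]: D(K, B) = B; B ⊕ A = 1.
P[4]: D(K, 2) = D; D ⊕ B = 6.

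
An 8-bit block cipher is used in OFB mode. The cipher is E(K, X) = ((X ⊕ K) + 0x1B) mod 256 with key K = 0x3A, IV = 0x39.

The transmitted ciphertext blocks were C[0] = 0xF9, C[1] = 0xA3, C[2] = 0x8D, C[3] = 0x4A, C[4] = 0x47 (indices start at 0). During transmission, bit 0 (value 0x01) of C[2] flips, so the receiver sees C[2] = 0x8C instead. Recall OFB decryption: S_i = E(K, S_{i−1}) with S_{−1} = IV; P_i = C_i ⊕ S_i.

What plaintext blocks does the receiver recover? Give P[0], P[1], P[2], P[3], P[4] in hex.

Only C[2] changed, to 0x8C. In OFB, a change in C_i flips the same bit in P_i only; the keystream is unaffected. Decrypting the received ciphertext:
P[0]: S = E(K, 0x39) = 0x1E; 0xF9 ⊕ 0x1E = 0xE7.
P[1]: S = E(K, 0x1E) = 0x3F; 0xA3 ⊕ 0x3F = 0x9C.
P[2]: S = E(K, 0x3F) = 0x20; 0x8C ⊕ 0x20 = 0xAC.
P[3]: S = E(K, 0x20) = 0x35; 0x4A ⊕ 0x35 = 0x7F.
P[4]: S = E(K, 0x35) = 0x2A; 0x47 ⊕ 0x2A = 0x6D.
Blocks that differ from the original plaintext: P[2].

P[0] = 0xE7, P[1] = 0x9C, P[2] = 0xAC, P[3] = 0x7F, P[4] = 0x6D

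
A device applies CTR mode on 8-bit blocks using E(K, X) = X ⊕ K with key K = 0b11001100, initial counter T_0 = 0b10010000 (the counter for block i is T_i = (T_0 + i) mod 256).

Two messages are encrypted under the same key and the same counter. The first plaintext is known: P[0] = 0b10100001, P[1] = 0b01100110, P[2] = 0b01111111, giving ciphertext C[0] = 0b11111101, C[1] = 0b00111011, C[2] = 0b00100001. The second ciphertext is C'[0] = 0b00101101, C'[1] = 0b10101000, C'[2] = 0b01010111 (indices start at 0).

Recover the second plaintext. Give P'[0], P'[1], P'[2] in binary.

In CTR with a reused counter, both messages share the same keystream S_i, so C_i ⊕ C'_i = P_i ⊕ P'_i and thus P'_i = P_i ⊕ C_i ⊕ C'_i.
P'[0]: 0b10100001 ⊕ 0b11111101 ⊕ 0b00101101 = 0b01110001.
P'[1]: 0b01100110 ⊕ 0b00111011 ⊕ 0b10101000 = 0b11110101.
P'[2]: 0b01111111 ⊕ 0b00100001 ⊕ 0b01010111 = 0b00001001.

P'[0] = 0b01110001, P'[1] = 0b11110101, P'[2] = 0b00001001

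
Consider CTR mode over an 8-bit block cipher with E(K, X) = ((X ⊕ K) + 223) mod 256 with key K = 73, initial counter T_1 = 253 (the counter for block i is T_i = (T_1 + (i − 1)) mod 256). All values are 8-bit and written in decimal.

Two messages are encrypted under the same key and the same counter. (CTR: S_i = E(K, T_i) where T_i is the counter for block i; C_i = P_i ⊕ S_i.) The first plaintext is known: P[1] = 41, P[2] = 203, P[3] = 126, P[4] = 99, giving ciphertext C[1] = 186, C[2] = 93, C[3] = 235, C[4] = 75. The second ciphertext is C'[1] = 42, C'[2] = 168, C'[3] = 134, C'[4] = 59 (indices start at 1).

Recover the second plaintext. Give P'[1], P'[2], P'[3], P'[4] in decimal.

P'[1] = 185, P'[2] = 62, P'[3] = 19, P'[4] = 19

In CTR with a reused counter, both messages share the same keystream S_i, so C_i ⊕ C'_i = P_i ⊕ P'_i and thus P'_i = P_i ⊕ C_i ⊕ C'_i.
P'[1]: 41 ⊕ 186 ⊕ 42 = 185.
P'[2]: 203 ⊕ 93 ⊕ 168 = 62.
P'[3]: 126 ⊕ 235 ⊕ 134 = 19.
P'[4]: 99 ⊕ 75 ⊕ 59 = 19.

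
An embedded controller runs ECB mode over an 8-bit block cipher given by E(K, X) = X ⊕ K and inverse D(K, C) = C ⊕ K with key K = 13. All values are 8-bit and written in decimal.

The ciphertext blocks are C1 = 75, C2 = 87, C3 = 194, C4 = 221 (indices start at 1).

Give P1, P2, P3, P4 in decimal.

P1 = 70, P2 = 90, P3 = 207, P4 = 208

ECB decryption: P_i = D(K, C_i).
P1: D(K, 75) = 70.
P2: D(K, 87) = 90.
P3: D(K, 194) = 207.
P4: D(K, 221) = 208.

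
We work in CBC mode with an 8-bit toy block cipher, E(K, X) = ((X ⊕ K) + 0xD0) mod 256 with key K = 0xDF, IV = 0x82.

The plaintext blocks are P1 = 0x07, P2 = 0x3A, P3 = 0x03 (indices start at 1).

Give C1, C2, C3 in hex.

CBC encryption: C_i = E(K, P_i ⊕ C_{i−1}), with C_{0} = IV.
C1: P1 ⊕ 0x82 = 0x85; E(K, 0x85) = 0x2A.
C2: P2 ⊕ 0x2A = 0x10; E(K, 0x10) = 0x9F.
C3: P3 ⊕ 0x9F = 0x9C; E(K, 0x9C) = 0x13.

C1 = 0x2A, C2 = 0x9F, C3 = 0x13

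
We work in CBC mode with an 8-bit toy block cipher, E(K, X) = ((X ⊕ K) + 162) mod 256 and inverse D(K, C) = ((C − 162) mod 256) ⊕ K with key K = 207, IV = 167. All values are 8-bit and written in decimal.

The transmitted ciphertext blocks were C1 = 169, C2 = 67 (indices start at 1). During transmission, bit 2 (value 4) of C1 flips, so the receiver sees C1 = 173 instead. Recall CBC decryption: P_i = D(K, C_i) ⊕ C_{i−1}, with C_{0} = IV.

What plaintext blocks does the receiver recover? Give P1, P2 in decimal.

P1 = 99, P2 = 195

Only C1 changed, to 173. In CBC, a change in C_i garbles P_i and flips the same bit in P_{i+1}. Decrypting the received ciphertext:
P1: D(K, 173) = 196; 196 ⊕ 167 = 99.
P2: D(K, 67) = 110; 110 ⊕ 173 = 195.
Blocks that differ from the original plaintext: P1, P2.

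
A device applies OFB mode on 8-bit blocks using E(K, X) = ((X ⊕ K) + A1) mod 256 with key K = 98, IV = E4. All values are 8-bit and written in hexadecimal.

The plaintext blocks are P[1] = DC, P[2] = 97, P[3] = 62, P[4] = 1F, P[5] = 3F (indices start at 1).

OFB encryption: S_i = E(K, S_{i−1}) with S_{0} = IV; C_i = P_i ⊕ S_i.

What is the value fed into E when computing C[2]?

C[1]: S = E(K, E4) = 1D; DC ⊕ 1D = C1.
C[2]: S = E(K, 1D) = 26; 97 ⊕ 26 = B1.
So the input to E for block [2] is 1D.

1D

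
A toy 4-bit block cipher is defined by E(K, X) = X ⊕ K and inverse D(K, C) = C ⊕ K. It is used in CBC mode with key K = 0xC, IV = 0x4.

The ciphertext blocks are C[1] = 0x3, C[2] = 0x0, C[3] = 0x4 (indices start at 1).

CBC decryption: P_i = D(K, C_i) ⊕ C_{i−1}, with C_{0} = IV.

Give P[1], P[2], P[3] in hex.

P[1] = 0xB, P[2] = 0xF, P[3] = 0x8

P[1]: D(K, 0x3) = 0xF; 0xF ⊕ 0x4 = 0xB.
P[2]: D(K, 0x0) = 0xC; 0xC ⊕ 0x3 = 0xF.
P[3]: D(K, 0x4) = 0x8; 0x8 ⊕ 0x0 = 0x8.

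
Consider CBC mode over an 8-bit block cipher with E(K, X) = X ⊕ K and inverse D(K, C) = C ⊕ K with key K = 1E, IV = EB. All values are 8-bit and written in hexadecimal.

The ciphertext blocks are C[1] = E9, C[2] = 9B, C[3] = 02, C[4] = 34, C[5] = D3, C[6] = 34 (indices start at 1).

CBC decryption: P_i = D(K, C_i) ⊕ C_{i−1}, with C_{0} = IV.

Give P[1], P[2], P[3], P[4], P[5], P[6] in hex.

P[1]: D(K, E9) = F7; F7 ⊕ EB = 1C.
P[2]: D(K, 9B) = 85; 85 ⊕ E9 = 6C.
P[3]: D(K, 02) = 1C; 1C ⊕ 9B = 87.
P[4]: D(K, 34) = 2A; 2A ⊕ 02 = 28.
P[5]: D(K, D3) = CD; CD ⊕ 34 = F9.
P[6]: D(K, 34) = 2A; 2A ⊕ D3 = F9.

P[1] = 1C, P[2] = 6C, P[3] = 87, P[4] = 28, P[5] = F9, P[6] = F9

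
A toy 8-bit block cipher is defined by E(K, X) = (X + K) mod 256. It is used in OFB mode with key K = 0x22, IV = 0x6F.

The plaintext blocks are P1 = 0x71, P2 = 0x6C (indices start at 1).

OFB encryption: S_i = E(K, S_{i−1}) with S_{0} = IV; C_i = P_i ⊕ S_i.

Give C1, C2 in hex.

C1 = 0xE0, C2 = 0xDF

C1: S = E(K, 0x6F) = 0x91; 0x71 ⊕ 0x91 = 0xE0.
C2: S = E(K, 0x91) = 0xB3; 0x6C ⊕ 0xB3 = 0xDF.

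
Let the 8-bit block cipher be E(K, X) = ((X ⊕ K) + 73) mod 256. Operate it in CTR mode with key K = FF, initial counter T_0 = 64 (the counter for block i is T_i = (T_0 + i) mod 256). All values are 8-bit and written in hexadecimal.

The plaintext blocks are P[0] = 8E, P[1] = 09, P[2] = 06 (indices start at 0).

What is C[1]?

C[1] = 04

CTR encryption: S_i = E(K, T_i) where T_i is the counter for block i; C_i = P_i ⊕ S_i.
C[0]: T = 64, S = E(K, T) = 0E; 8E ⊕ 0E = 80.
C[1]: T = 65, S = E(K, T) = 0D; 09 ⊕ 0D = 04.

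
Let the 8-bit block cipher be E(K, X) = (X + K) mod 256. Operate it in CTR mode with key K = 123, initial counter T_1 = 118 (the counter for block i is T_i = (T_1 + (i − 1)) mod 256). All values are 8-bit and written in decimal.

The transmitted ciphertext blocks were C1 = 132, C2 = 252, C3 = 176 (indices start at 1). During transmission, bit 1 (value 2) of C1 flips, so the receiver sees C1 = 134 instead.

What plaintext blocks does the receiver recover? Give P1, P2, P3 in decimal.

P1 = 119, P2 = 14, P3 = 67

CTR decryption: S_i = E(K, T_i) where T_i is the counter for block i; P_i = C_i ⊕ S_i.
Only C1 changed, to 134. In CTR, a change in C_i flips the same bit in P_i only; the keystream is unaffected. Decrypting the received ciphertext:
P1: T = 118, S = E(K, T) = 241; 134 ⊕ 241 = 119.
P2: T = 119, S = E(K, T) = 242; 252 ⊕ 242 = 14.
P3: T = 120, S = E(K, T) = 243; 176 ⊕ 243 = 67.
Blocks that differ from the original plaintext: P1.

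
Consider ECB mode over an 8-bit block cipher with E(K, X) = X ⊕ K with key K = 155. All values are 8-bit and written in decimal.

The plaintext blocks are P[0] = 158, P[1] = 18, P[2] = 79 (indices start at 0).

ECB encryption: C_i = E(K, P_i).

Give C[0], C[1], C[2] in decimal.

C[0] = 5, C[1] = 137, C[2] = 212

C[0]: E(K, 158) = 5.
C[1]: E(K, 18) = 137.
C[2]: E(K, 79) = 212.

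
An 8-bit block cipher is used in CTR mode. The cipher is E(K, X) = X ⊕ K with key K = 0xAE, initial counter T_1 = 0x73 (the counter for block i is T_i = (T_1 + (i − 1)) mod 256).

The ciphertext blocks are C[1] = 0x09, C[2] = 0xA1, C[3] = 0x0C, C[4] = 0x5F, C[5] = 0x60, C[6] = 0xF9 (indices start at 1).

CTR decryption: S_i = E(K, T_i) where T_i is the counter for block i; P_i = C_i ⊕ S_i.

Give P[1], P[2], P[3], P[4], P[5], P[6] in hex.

P[1] = 0xD4, P[2] = 0x7B, P[3] = 0xD7, P[4] = 0x87, P[5] = 0xB9, P[6] = 0x2F

P[1]: T = 0x73, S = E(K, T) = 0xDD; 0x09 ⊕ 0xDD = 0xD4.
P[2]: T = 0x74, S = E(K, T) = 0xDA; 0xA1 ⊕ 0xDA = 0x7B.
P[3]: T = 0x75, S = E(K, T) = 0xDB; 0x0C ⊕ 0xDB = 0xD7.
P[4]: T = 0x76, S = E(K, T) = 0xD8; 0x5F ⊕ 0xD8 = 0x87.
P[5]: T = 0x77, S = E(K, T) = 0xD9; 0x60 ⊕ 0xD9 = 0xB9.
P[6]: T = 0x78, S = E(K, T) = 0xD6; 0xF9 ⊕ 0xD6 = 0x2F.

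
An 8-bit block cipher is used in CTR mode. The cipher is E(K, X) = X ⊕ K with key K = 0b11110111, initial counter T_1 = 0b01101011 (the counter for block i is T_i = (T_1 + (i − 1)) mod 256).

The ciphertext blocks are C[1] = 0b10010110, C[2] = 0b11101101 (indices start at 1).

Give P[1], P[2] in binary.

P[1] = 0b00001010, P[2] = 0b01110110

CTR decryption: S_i = E(K, T_i) where T_i is the counter for block i; P_i = C_i ⊕ S_i.
P[1]: T = 0b01101011, S = E(K, T) = 0b10011100; 0b10010110 ⊕ 0b10011100 = 0b00001010.
P[2]: T = 0b01101100, S = E(K, T) = 0b10011011; 0b11101101 ⊕ 0b10011011 = 0b01110110.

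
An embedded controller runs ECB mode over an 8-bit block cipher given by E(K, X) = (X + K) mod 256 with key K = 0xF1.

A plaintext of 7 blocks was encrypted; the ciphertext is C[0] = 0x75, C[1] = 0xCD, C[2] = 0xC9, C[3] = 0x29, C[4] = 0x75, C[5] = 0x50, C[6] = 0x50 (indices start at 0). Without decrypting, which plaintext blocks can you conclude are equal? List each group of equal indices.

P[0] = P[4]; P[5] = P[6]

ECB encrypts each block independently with the same key, so equal ciphertext blocks imply equal plaintext blocks.
C[0] = C[4] = 0x75, so P[0] = P[4].
C[5] = C[6] = 0x50, so P[5] = P[6].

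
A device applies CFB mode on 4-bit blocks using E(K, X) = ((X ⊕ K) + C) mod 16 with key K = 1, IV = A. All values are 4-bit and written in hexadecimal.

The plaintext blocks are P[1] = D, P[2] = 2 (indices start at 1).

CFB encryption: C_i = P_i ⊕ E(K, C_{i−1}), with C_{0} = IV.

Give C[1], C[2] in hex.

C[1]: E(K, A) = 7; D ⊕ 7 = A.
C[2]: E(K, A) = 7; 2 ⊕ 7 = 5.

C[1] = A, C[2] = 5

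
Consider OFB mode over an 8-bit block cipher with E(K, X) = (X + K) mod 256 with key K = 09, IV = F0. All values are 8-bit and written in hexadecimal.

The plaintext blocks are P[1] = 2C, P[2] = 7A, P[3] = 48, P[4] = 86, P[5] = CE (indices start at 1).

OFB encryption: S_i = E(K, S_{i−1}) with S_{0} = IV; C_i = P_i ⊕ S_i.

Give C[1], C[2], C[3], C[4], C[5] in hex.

C[1] = D5, C[2] = 78, C[3] = 43, C[4] = 92, C[5] = D3

C[1]: S = E(K, F0) = F9; 2C ⊕ F9 = D5.
C[2]: S = E(K, F9) = 02; 7A ⊕ 02 = 78.
C[3]: S = E(K, 02) = 0B; 48 ⊕ 0B = 43.
C[4]: S = E(K, 0B) = 14; 86 ⊕ 14 = 92.
C[5]: S = E(K, 14) = 1D; CE ⊕ 1D = D3.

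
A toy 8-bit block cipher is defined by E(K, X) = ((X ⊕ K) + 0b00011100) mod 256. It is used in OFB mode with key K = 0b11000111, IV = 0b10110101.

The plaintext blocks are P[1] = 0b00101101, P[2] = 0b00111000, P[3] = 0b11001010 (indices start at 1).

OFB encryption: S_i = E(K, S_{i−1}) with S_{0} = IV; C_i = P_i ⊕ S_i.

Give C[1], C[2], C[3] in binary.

C[1] = 0b10100011, C[2] = 0b01011101, C[3] = 0b01110100

C[1]: S = E(K, 0b10110101) = 0b10001110; 0b00101101 ⊕ 0b10001110 = 0b10100011.
C[2]: S = E(K, 0b10001110) = 0b01100101; 0b00111000 ⊕ 0b01100101 = 0b01011101.
C[3]: S = E(K, 0b01100101) = 0b10111110; 0b11001010 ⊕ 0b10111110 = 0b01110100.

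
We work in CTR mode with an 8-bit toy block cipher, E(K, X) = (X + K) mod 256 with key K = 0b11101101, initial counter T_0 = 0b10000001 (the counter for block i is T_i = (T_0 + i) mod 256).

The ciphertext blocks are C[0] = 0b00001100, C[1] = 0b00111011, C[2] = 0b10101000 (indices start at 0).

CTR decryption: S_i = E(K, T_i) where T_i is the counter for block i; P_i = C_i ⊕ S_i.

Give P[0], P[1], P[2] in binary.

P[0]: T = 0b10000001, S = E(K, T) = 0b01101110; 0b00001100 ⊕ 0b01101110 = 0b01100010.
P[1]: T = 0b10000010, S = E(K, T) = 0b01101111; 0b00111011 ⊕ 0b01101111 = 0b01010100.
P[2]: T = 0b10000011, S = E(K, T) = 0b01110000; 0b10101000 ⊕ 0b01110000 = 0b11011000.

P[0] = 0b01100010, P[1] = 0b01010100, P[2] = 0b11011000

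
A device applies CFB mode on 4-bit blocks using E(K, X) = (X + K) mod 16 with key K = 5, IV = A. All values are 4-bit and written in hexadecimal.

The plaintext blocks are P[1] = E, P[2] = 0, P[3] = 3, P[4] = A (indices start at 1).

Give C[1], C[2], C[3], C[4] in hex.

CFB encryption: C_i = P_i ⊕ E(K, C_{i−1}), with C_{0} = IV.
C[1]: E(K, A) = F; E ⊕ F = 1.
C[2]: E(K, 1) = 6; 0 ⊕ 6 = 6.
C[3]: E(K, 6) = B; 3 ⊕ B = 8.
C[4]: E(K, 8) = D; A ⊕ D = 7.

C[1] = 1, C[2] = 6, C[3] = 8, C[4] = 7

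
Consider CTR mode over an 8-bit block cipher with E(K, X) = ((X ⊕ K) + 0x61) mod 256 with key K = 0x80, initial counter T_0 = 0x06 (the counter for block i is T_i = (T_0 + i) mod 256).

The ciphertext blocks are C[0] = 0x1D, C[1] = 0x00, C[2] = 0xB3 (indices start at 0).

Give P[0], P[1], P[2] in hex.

CTR decryption: S_i = E(K, T_i) where T_i is the counter for block i; P_i = C_i ⊕ S_i.
P[0]: T = 0x06, S = E(K, T) = 0xE7; 0x1D ⊕ 0xE7 = 0xFA.
P[1]: T = 0x07, S = E(K, T) = 0xE8; 0x00 ⊕ 0xE8 = 0xE8.
P[2]: T = 0x08, S = E(K, T) = 0xE9; 0xB3 ⊕ 0xE9 = 0x5A.

P[0] = 0xFA, P[1] = 0xE8, P[2] = 0x5A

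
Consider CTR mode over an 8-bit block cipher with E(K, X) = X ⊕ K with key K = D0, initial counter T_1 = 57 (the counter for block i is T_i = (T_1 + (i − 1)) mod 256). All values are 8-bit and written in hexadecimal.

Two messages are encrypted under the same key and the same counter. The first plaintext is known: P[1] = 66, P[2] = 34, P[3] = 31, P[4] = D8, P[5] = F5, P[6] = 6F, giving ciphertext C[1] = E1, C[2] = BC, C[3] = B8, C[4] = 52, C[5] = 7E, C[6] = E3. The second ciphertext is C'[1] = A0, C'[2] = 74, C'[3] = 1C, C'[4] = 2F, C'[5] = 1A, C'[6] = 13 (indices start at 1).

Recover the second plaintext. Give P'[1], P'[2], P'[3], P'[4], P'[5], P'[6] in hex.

P'[1] = 27, P'[2] = FC, P'[3] = 95, P'[4] = A5, P'[5] = 91, P'[6] = 9F

In CTR with a reused counter, both messages share the same keystream S_i, so C_i ⊕ C'_i = P_i ⊕ P'_i and thus P'_i = P_i ⊕ C_i ⊕ C'_i.
P'[1]: 66 ⊕ E1 ⊕ A0 = 27.
P'[2]: 34 ⊕ BC ⊕ 74 = FC.
P'[3]: 31 ⊕ B8 ⊕ 1C = 95.
P'[4]: D8 ⊕ 52 ⊕ 2F = A5.
P'[5]: F5 ⊕ 7E ⊕ 1A = 91.
P'[6]: 6F ⊕ E3 ⊕ 13 = 9F.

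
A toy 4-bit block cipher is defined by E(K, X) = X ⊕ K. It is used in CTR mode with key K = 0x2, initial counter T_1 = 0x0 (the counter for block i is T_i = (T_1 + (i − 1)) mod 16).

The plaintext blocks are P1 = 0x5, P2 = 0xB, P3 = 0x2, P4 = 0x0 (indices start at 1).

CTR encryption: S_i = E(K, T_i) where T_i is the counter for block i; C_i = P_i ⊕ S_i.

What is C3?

C1: T = 0x0, S = E(K, T) = 0x2; 0x5 ⊕ 0x2 = 0x7.
C2: T = 0x1, S = E(K, T) = 0x3; 0xB ⊕ 0x3 = 0x8.
C3: T = 0x2, S = E(K, T) = 0x0; 0x2 ⊕ 0x0 = 0x2.

C3 = 0x2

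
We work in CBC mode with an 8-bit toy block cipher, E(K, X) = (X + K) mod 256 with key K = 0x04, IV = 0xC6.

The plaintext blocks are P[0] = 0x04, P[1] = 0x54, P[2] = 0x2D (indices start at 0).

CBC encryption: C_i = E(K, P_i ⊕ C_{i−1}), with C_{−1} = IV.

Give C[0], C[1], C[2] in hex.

C[0] = 0xC6, C[1] = 0x96, C[2] = 0xBF

C[0]: P[0] ⊕ 0xC6 = 0xC2; E(K, 0xC2) = 0xC6.
C[1]: P[1] ⊕ 0xC6 = 0x92; E(K, 0x92) = 0x96.
C[2]: P[2] ⊕ 0x96 = 0xBB; E(K, 0xBB) = 0xBF.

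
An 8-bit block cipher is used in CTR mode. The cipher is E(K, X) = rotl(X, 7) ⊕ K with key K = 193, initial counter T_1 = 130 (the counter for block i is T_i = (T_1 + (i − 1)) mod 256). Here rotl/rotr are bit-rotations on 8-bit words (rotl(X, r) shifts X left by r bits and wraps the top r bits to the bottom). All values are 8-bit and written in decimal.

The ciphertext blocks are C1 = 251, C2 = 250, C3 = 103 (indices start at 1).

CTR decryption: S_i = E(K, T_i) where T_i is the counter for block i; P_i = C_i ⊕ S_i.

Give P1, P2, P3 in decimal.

P1: T = 130, S = E(K, T) = 128; 251 ⊕ 128 = 123.
P2: T = 131, S = E(K, T) = 0; 250 ⊕ 0 = 250.
P3: T = 132, S = E(K, T) = 131; 103 ⊕ 131 = 228.

P1 = 123, P2 = 250, P3 = 228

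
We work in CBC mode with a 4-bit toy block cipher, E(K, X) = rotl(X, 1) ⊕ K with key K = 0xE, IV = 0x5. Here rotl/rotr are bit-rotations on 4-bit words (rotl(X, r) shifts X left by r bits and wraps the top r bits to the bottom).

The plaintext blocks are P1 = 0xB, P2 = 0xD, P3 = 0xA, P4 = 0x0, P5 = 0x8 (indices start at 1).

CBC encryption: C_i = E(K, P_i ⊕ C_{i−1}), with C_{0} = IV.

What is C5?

C1: P1 ⊕ 0x5 = 0xE; E(K, 0xE) = 0x3.
C2: P2 ⊕ 0x3 = 0xE; E(K, 0xE) = 0x3.
C3: P3 ⊕ 0x3 = 0x9; E(K, 0x9) = 0xD.
C4: P4 ⊕ 0xD = 0xD; E(K, 0xD) = 0x5.
C5: P5 ⊕ 0x5 = 0xD; E(K, 0xD) = 0x5.

C5 = 0x5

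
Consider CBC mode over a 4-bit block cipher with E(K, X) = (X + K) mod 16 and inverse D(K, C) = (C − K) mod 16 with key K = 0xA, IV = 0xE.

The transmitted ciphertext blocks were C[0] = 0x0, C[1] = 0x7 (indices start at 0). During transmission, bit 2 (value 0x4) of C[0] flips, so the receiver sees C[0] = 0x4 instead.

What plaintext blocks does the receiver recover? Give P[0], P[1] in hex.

P[0] = 0x4, P[1] = 0x9

CBC decryption: P_i = D(K, C_i) ⊕ C_{i−1}, with C_{−1} = IV.
Only C[0] changed, to 0x4. In CBC, a change in C_i garbles P_i and flips the same bit in P_{i+1}. Decrypting the received ciphertext:
P[0]: D(K, 0x4) = 0xA; 0xA ⊕ 0xE = 0x4.
P[1]: D(K, 0x7) = 0xD; 0xD ⊕ 0x4 = 0x9.
Blocks that differ from the original plaintext: P[0], P[1].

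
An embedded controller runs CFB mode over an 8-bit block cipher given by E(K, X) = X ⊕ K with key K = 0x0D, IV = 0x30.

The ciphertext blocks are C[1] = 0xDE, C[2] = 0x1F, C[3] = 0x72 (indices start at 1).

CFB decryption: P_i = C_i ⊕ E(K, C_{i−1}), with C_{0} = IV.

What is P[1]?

P[1]: E(K, 0x30) = 0x3D; 0xDE ⊕ 0x3D = 0xE3.

P[1] = 0xE3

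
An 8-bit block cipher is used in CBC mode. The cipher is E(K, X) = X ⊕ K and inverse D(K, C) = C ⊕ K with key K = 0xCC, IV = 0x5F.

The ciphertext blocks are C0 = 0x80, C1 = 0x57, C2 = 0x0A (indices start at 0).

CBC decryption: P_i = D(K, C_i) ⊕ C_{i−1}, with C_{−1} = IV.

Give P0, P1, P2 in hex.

P0 = 0x13, P1 = 0x1B, P2 = 0x91

P0: D(K, 0x80) = 0x4C; 0x4C ⊕ 0x5F = 0x13.
P1: D(K, 0x57) = 0x9B; 0x9B ⊕ 0x80 = 0x1B.
P2: D(K, 0x0A) = 0xC6; 0xC6 ⊕ 0x57 = 0x91.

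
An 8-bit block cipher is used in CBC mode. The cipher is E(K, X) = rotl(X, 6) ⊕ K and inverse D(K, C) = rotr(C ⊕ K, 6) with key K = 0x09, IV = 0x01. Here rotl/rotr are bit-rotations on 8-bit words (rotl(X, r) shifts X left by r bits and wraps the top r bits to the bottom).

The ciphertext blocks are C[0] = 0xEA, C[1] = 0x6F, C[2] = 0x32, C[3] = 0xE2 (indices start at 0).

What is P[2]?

P[2] = 0x83

CBC decryption: P_i = D(K, C_i) ⊕ C_{i−1}, with C_{−1} = IV.
P[2]: D(K, 0x32) = 0xEC; 0xEC ⊕ 0x6F = 0x83.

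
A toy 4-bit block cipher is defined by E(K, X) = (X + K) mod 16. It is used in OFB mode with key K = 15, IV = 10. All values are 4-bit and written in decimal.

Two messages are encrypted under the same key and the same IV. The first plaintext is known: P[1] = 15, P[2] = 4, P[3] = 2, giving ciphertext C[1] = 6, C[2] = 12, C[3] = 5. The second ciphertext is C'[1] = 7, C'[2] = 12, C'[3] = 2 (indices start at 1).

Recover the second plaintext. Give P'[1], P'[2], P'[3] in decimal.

In OFB with a reused IV, both messages share the same keystream S_i, so C_i ⊕ C'_i = P_i ⊕ P'_i and thus P'_i = P_i ⊕ C_i ⊕ C'_i.
P'[1]: 15 ⊕ 6 ⊕ 7 = 14.
P'[2]: 4 ⊕ 12 ⊕ 12 = 4.
P'[3]: 2 ⊕ 5 ⊕ 2 = 5.

P'[1] = 14, P'[2] = 4, P'[3] = 5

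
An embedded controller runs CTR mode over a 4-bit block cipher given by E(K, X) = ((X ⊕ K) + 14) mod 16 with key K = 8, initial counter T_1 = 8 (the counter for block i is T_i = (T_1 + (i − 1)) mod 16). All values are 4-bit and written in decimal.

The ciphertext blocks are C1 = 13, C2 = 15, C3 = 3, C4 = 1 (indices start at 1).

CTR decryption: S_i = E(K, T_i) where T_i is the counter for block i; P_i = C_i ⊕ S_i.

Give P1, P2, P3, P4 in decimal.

P1: T = 8, S = E(K, T) = 14; 13 ⊕ 14 = 3.
P2: T = 9, S = E(K, T) = 15; 15 ⊕ 15 = 0.
P3: T = 10, S = E(K, T) = 0; 3 ⊕ 0 = 3.
P4: T = 11, S = E(K, T) = 1; 1 ⊕ 1 = 0.

P1 = 3, P2 = 0, P3 = 3, P4 = 0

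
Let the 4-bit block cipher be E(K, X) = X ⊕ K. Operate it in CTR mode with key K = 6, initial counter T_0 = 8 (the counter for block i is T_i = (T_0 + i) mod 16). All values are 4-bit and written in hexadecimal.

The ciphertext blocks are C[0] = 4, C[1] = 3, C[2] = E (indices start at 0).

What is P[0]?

P[0] = A

CTR decryption: S_i = E(K, T_i) where T_i is the counter for block i; P_i = C_i ⊕ S_i.
P[0]: T = 8, S = E(K, T) = E; 4 ⊕ E = A.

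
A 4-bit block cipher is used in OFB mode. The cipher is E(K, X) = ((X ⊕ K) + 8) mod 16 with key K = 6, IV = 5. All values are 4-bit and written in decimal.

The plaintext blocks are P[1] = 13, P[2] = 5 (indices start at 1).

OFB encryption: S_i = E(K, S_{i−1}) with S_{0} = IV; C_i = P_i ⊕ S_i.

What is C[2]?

C[1]: S = E(K, 5) = 11; 13 ⊕ 11 = 6.
C[2]: S = E(K, 11) = 5; 5 ⊕ 5 = 0.

C[2] = 0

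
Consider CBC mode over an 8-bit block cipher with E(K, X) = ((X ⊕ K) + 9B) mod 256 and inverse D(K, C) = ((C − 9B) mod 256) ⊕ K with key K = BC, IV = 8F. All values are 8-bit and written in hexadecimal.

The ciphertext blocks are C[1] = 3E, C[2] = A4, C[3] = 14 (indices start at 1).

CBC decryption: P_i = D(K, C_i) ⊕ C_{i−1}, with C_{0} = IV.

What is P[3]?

P[3] = 61

P[3]: D(K, 14) = C5; C5 ⊕ A4 = 61.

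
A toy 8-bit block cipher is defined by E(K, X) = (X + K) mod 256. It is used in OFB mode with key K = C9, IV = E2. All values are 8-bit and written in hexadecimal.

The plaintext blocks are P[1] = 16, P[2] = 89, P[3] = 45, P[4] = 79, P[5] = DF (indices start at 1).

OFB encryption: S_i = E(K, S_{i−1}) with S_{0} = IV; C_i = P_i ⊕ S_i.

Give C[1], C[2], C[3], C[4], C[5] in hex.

C[1] = BD, C[2] = FD, C[3] = 78, C[4] = 7F, C[5] = 10

C[1]: S = E(K, E2) = AB; 16 ⊕ AB = BD.
C[2]: S = E(K, AB) = 74; 89 ⊕ 74 = FD.
C[3]: S = E(K, 74) = 3D; 45 ⊕ 3D = 78.
C[4]: S = E(K, 3D) = 06; 79 ⊕ 06 = 7F.
C[5]: S = E(K, 06) = CF; DF ⊕ CF = 10.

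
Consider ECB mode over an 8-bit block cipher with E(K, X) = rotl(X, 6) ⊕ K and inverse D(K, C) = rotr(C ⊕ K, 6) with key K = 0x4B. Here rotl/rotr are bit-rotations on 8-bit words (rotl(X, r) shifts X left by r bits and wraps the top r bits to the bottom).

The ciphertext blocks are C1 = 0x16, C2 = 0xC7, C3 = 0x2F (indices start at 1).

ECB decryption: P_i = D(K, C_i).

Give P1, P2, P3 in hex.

P1: D(K, 0x16) = 0x75.
P2: D(K, 0xC7) = 0x32.
P3: D(K, 0x2F) = 0x91.

P1 = 0x75, P2 = 0x32, P3 = 0x91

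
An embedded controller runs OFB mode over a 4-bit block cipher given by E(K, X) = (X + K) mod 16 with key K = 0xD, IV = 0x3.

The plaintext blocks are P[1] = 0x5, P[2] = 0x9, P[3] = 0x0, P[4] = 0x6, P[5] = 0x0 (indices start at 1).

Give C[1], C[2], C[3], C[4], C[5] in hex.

OFB encryption: S_i = E(K, S_{i−1}) with S_{0} = IV; C_i = P_i ⊕ S_i.
C[1]: S = E(K, 0x3) = 0x0; 0x5 ⊕ 0x0 = 0x5.
C[2]: S = E(K, 0x0) = 0xD; 0x9 ⊕ 0xD = 0x4.
C[3]: S = E(K, 0xD) = 0xA; 0x0 ⊕ 0xA = 0xA.
C[4]: S = E(K, 0xA) = 0x7; 0x6 ⊕ 0x7 = 0x1.
C[5]: S = E(K, 0x7) = 0x4; 0x0 ⊕ 0x4 = 0x4.

C[1] = 0x5, C[2] = 0x4, C[3] = 0xA, C[4] = 0x1, C[5] = 0x4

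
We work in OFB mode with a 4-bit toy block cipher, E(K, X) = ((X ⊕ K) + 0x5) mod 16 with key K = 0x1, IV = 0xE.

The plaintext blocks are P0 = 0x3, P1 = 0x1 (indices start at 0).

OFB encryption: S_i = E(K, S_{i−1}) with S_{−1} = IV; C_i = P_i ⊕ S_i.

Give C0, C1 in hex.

C0 = 0x7, C1 = 0xB

C0: S = E(K, 0xE) = 0x4; 0x3 ⊕ 0x4 = 0x7.
C1: S = E(K, 0x4) = 0xA; 0x1 ⊕ 0xA = 0xB.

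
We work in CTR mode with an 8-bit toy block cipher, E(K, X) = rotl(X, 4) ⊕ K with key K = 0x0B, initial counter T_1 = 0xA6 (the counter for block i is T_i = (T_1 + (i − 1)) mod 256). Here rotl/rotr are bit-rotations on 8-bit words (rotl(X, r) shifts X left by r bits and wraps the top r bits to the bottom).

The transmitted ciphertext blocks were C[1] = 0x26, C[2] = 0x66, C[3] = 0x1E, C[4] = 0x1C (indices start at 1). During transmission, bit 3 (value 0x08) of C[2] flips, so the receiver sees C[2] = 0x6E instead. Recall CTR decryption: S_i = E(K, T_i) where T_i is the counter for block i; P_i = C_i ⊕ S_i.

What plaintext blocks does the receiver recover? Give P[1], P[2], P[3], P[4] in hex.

Only C[2] changed, to 0x6E. In CTR, a change in C_i flips the same bit in P_i only; the keystream is unaffected. Decrypting the received ciphertext:
P[1]: T = 0xA6, S = E(K, T) = 0x61; 0x26 ⊕ 0x61 = 0x47.
P[2]: T = 0xA7, S = E(K, T) = 0x71; 0x6E ⊕ 0x71 = 0x1F.
P[3]: T = 0xA8, S = E(K, T) = 0x81; 0x1E ⊕ 0x81 = 0x9F.
P[4]: T = 0xA9, S = E(K, T) = 0x91; 0x1C ⊕ 0x91 = 0x8D.
Blocks that differ from the original plaintext: P[2].

P[1] = 0x47, P[2] = 0x1F, P[3] = 0x9F, P[4] = 0x8D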